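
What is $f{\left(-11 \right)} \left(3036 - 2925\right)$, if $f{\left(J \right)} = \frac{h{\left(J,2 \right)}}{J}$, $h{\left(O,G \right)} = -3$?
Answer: $\frac{333}{11} \approx 30.273$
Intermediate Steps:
$f{\left(J \right)} = - \frac{3}{J}$
$f{\left(-11 \right)} \left(3036 - 2925\right) = - \frac{3}{-11} \left(3036 - 2925\right) = \left(-3\right) \left(- \frac{1}{11}\right) 111 = \frac{3}{11} \cdot 111 = \frac{333}{11}$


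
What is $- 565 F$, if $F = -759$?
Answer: $428835$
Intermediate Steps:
$- 565 F = \left(-565\right) \left(-759\right) = 428835$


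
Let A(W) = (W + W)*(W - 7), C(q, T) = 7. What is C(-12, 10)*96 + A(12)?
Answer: 792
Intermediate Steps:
A(W) = 2*W*(-7 + W) (A(W) = (2*W)*(-7 + W) = 2*W*(-7 + W))
C(-12, 10)*96 + A(12) = 7*96 + 2*12*(-7 + 12) = 672 + 2*12*5 = 672 + 120 = 792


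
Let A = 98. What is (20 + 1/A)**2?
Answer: 3845521/9604 ≈ 400.41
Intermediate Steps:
(20 + 1/A)**2 = (20 + 1/98)**2 = (1961/98)**2 = 3845521/9604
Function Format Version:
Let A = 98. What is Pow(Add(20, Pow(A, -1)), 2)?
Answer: Rational(3845521, 9604) ≈ 400.41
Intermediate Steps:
Pow(Add(20, Pow(A, -1)), 2) = Pow(Add(20, Pow(98, -1)), 2) = Pow(Add(20, Rational(1, 98)), 2) = Pow(Rational(1961, 98), 2) = Rational(3845521, 9604)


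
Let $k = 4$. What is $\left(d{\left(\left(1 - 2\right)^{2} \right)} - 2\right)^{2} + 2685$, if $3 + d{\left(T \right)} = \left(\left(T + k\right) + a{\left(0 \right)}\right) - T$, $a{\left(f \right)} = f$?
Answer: $2686$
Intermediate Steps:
$d{\left(T \right)} = 1$ ($d{\left(T \right)} = -3 + \left(\left(\left(T + 4\right) + 0\right) - T\right) = -3 + \left(\left(\left(4 + T\right) + 0\right) - T\right) = -3 + \left(\left(4 + T\right) - T\right) = -3 + 4 = 1$)
$\left(d{\left(\left(1 - 2\right)^{2} \right)} - 2\right)^{2} + 2685 = \left(1 - 2\right)^{2} + 2685 = \left(-1\right)^{2} + 2685 = 1 + 2685 = 2686$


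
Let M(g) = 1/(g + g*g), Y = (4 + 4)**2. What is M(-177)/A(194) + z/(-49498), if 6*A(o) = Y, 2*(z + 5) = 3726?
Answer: -308670803/8223795712 ≈ -0.037534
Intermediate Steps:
z = 1858 (z = -5 + (1/2)*3726 = -5 + 1863 = 1858)
Y = 64 (Y = 8**2 = 64)
A(o) = 32/3 (A(o) = (1/6)*64 = 32/3)
M(g) = 1/(g + g**2)
M(-177)/A(194) + z/(-49498) = (1/((-177)*(1 - 177)))/(32/3) + 1858/(-49498) = -1/177/(-176)*(3/32) + 1858*(-1/49498) = -1/177*(-1/176)*(3/32) - 929/24749 = (1/31152)*(3/32) - 929/24749 = 1/332288 - 929/24749 = -308670803/8223795712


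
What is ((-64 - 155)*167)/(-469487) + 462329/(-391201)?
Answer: -202750061050/183663783887 ≈ -1.1039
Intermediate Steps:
((-64 - 155)*167)/(-469487) + 462329/(-391201) = -219*167*(-1/469487) + 462329*(-1/391201) = -36573*(-1/469487) - 462329/391201 = 36573/469487 - 462329/391201 = -202750061050/183663783887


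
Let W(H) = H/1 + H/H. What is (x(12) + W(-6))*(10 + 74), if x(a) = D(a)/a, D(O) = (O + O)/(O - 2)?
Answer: -2016/5 ≈ -403.20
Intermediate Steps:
D(O) = 2*O/(-2 + O) (D(O) = (2*O)/(-2 + O) = 2*O/(-2 + O))
W(H) = 1 + H (W(H) = H*1 + 1 = H + 1 = 1 + H)
x(a) = 2/(-2 + a) (x(a) = (2*a/(-2 + a))/a = 2/(-2 + a))
(x(12) + W(-6))*(10 + 74) = (2/(-2 + 12) + (1 - 6))*(10 + 74) = (2/10 - 5)*84 = (2*(1/10) - 5)*84 = (1/5 - 5)*84 = -24/5*84 = -2016/5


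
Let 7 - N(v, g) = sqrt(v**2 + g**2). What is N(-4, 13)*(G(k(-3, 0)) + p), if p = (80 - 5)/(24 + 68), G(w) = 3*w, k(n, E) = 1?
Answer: 2457/92 - 351*sqrt(185)/92 ≈ -25.186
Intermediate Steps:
N(v, g) = 7 - sqrt(g**2 + v**2) (N(v, g) = 7 - sqrt(v**2 + g**2) = 7 - sqrt(g**2 + v**2))
p = 75/92 ≈ 0.81522
N(-4, 13)*(G(k(-3, 0)) + p) = (7 - sqrt(13**2 + (-4)**2))*(3*1 + 75/92) = (7 - sqrt(169 + 16))*(3 + 75/92) = (7 - sqrt(185))*(351/92) = 2457/92 - 351*sqrt(185)/92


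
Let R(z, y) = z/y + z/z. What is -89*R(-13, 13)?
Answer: 0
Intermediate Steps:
R(z, y) = 1 + z/y (R(z, y) = z/y + 1 = 1 + z/y)
-89*R(-13, 13) = -89*(13 - 13)/13 = -89*0/13 = -89*0 = 0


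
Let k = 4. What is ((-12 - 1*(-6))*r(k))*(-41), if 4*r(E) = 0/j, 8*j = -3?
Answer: 0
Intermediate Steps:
j = -3/8 (j = (⅛)*(-3) = -3/8 ≈ -0.37500)
r(E) = 0 (r(E) = (0/(-3/8))/4 = (0*(-8/3))/4 = (¼)*0 = 0)
((-12 - 1*(-6))*r(k))*(-41) = ((-12 - 1*(-6))*0)*(-41) = ((-12 + 6)*0)*(-41) = -6*0*(-41) = 0*(-41) = 0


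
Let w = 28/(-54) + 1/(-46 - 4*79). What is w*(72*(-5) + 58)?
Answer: 8354377/53325 ≈ 156.67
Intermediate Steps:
w = -55327/106650 (w = 28*(-1/54) + (1/79)/(-50) = -14/27 - 1/50*1/79 = -14/27 - 1/3950 = -55327/106650 ≈ -0.51877)
w*(72*(-5) + 58) = -55327*(72*(-5) + 58)/106650 = -55327*(-360 + 58)/106650 = -55327/106650*(-302) = 8354377/53325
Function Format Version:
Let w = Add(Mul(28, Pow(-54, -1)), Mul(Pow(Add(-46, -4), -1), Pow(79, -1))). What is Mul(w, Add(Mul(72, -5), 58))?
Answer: Rational(8354377, 53325) ≈ 156.67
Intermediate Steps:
w = Rational(-55327, 106650) (w = Add(Mul(28, Rational(-1, 54)), Mul(Pow(-50, -1), Rational(1, 79))) = Add(Rational(-14, 27), Mul(Rational(-1, 50), Rational(1, 79))) = Add(Rational(-14, 27), Rational(-1, 3950)) = Rational(-55327, 106650) ≈ -0.51877)
Mul(w, Add(Mul(72, -5), 58)) = Mul(Rational(-55327, 106650), Add(Mul(72, -5), 58)) = Mul(Rational(-55327, 106650), Add(-360, 58)) = Mul(Rational(-55327, 106650), -302) = Rational(8354377, 53325)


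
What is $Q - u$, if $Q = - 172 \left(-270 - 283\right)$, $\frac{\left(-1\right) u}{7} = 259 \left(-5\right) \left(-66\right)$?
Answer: $693406$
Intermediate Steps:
$u = -598290$ ($u = - 7 \cdot 259 \left(-5\right) \left(-66\right) = - 7 \left(\left(-1295\right) \left(-66\right)\right) = \left(-7\right) 85470 = -598290$)
$Q = 95116$ ($Q = \left(-172\right) \left(-553\right) = 95116$)
$Q - u = 95116 - -598290 = 95116 + 598290 = 693406$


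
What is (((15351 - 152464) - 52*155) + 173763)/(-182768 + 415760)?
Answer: 4765/38832 ≈ 0.12271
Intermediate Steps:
(((15351 - 152464) - 52*155) + 173763)/(-182768 + 415760) = ((-137113 - 8060) + 173763)/232992 = (-145173 + 173763)*(1/232992) = 28590*(1/232992) = 4765/38832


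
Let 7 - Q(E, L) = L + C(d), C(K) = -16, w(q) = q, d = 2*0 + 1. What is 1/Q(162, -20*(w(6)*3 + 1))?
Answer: 1/403 ≈ 0.0024814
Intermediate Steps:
d = 1 (d = 0 + 1 = 1)
Q(E, L) = 23 - L (Q(E, L) = 7 - (L - 16) = 7 - (-16 + L) = 7 + (16 - L) = 23 - L)
1/Q(162, -20*(w(6)*3 + 1)) = 1/(23 - (-20)*(6*3 + 1)) = 1/(23 - (-20)*(18 + 1)) = 1/(23 - (-20)*19) = 1/(23 - 1*(-380)) = 1/(23 + 380) = 1/403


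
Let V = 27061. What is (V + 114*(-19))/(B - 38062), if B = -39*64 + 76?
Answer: -1915/3114 ≈ -0.61496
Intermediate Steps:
B = -2420 (B = -2496 + 76 = -2420)
(V + 114*(-19))/(B - 38062) = (27061 + 114*(-19))/(-2420 - 38062) = (27061 - 2166)/(-40482) = 24895*(-1/40482) = -1915/3114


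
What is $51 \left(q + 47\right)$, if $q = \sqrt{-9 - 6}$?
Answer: $2397 + 51 i \sqrt{15} \approx 2397.0 + 197.52 i$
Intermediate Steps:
$q = i \sqrt{15}$ ($q = \sqrt{-15} = i \sqrt{15} \approx 3.873 i$)
$51 \left(q + 47\right) = 51 \left(i \sqrt{15} + 47\right) = 51 \left(47 + i \sqrt{15}\right) = 2397 + 51 i \sqrt{15}$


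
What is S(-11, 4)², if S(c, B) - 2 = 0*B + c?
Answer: 81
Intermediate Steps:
S(c, B) = 2 + c (S(c, B) = 2 + (0*B + c) = 2 + (0 + c) = 2 + c)
S(-11, 4)² = (2 - 11)² = (-9)² = 81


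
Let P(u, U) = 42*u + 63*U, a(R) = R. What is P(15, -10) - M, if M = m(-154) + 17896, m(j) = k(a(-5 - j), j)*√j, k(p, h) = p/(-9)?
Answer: -17896 + 149*I*√154/9 ≈ -17896.0 + 205.45*I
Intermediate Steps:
k(p, h) = -p/9 (k(p, h) = p*(-⅑) = -p/9)
m(j) = √j*(5/9 + j/9) (m(j) = (-(-5 - j)/9)*√j = (5/9 + j/9)*√j = √j*(5/9 + j/9))
M = 17896 - 149*I*√154/9 (M = √(-154)*(5 - 154)/9 + 17896 = (⅑)*(I*√154)*(-149) + 17896 = -149*I*√154/9 + 17896 = 17896 - 149*I*√154/9 ≈ 17896.0 - 205.45*I)
P(15, -10) - M = (42*15 + 63*(-10)) - (17896 - 149*I*√154/9) = (630 - 630) + (-17896 + 149*I*√154/9) = 0 + (-17896 + 149*I*√154/9) = -17896 + 149*I*√154/9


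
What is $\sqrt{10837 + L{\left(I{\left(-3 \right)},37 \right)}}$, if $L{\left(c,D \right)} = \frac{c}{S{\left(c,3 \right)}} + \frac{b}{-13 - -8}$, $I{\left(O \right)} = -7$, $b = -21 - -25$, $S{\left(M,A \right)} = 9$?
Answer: $\frac{\sqrt{2437970}}{15} \approx 104.09$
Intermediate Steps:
$b = 4$ ($b = -21 + 25 = 4$)
$L{\left(c,D \right)} = - \frac{4}{5} + \frac{c}{9}$ ($L{\left(c,D \right)} = \frac{c}{9} + \frac{4}{-13 - -8} = c \frac{1}{9} + \frac{4}{-13 + 8} = \frac{c}{9} + \frac{4}{-5} = \frac{c}{9} + 4 \left(- \frac{1}{5}\right) = \frac{c}{9} - \frac{4}{5} = - \frac{4}{5} + \frac{c}{9}$)
$\sqrt{10837 + L{\left(I{\left(-3 \right)},37 \right)}} = \sqrt{10837 + \left(- \frac{4}{5} + \frac{1}{9} \left(-7\right)\right)} = \sqrt{10837 - \frac{71}{45}} = \sqrt{\frac{487594}{45}} = \frac{\sqrt{2437970}}{15}$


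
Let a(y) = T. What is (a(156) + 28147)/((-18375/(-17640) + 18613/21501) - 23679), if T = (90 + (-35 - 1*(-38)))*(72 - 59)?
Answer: -5049466848/4072649353 ≈ -1.2398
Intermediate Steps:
T = 1209 (T = (90 + (-35 + 38))*13 = (90 + 3)*13 = 93*13 = 1209)
a(y) = 1209
(a(156) + 28147)/((-18375/(-17640) + 18613/21501) - 23679) = (1209 + 28147)/((-18375/(-17640) + 18613/21501) - 23679) = 29356/((-18375*(-1/17640) + 18613*(1/21501)) - 23679) = 29356/((25/24 + 18613/21501) - 23679) = 29356/(328079/172008 - 23679) = 29356/(-4072649353/172008) = 29356*(-172008/4072649353) = -5049466848/4072649353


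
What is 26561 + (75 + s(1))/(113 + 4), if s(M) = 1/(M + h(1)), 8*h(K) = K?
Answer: 27969416/1053 ≈ 26562.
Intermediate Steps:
h(K) = K/8
s(M) = 1/(1/8 + M) (s(M) = 1/(M + (1/8)*1) = 1/(M + 1/8) = 1/(1/8 + M))
26561 + (75 + s(1))/(113 + 4) = 26561 + (75 + 8/(1 + 8*1))/(113 + 4) = 26561 + (75 + 8/(1 + 8))/117 = 26561 + (75 + 8/9)/117 = 26561 + (1/117)*(683/9) = 26561 + 683/1053 = 27969416/1053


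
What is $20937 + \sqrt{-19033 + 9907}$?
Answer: $20937 + 39 i \sqrt{6} \approx 20937.0 + 95.53 i$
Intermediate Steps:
$20937 + \sqrt{-19033 + 9907} = 20937 + \sqrt{-9126} = 20937 + 39 i \sqrt{6}$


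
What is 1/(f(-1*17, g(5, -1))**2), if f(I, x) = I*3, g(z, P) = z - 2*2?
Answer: 1/2601 ≈ 0.00038447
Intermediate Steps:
g(z, P) = -4 + z (g(z, P) = z - 4 = -4 + z)
f(I, x) = 3*I
1/(f(-1*17, g(5, -1))**2) = 1/((3*(-1*17))**2) = 1/((3*(-17))**2) = 1/((-51)**2) = 1/2601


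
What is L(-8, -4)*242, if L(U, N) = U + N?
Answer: -2904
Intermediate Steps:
L(U, N) = N + U
L(-8, -4)*242 = (-4 - 8)*242 = -12*242 = -2904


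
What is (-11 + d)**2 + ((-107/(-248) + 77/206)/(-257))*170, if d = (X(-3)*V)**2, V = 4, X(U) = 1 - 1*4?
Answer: 58060695991/3282404 ≈ 17688.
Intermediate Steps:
X(U) = -3 (X(U) = 1 - 4 = -3)
d = 144 (d = (-3*4)**2 = (-12)**2 = 144)
(-11 + d)**2 + ((-107/(-248) + 77/206)/(-257))*170 = (-11 + 144)**2 + ((-107/(-248) + 77/206)/(-257))*170 = 133**2 + ((-107*(-1/248) + 77*(1/206))*(-1/257))*170 = 17689 + ((107/248 + 77/206)*(-1/257))*170 = 17689 + ((20569/25544)*(-1/257))*170 = 17689 - 20569/6564808*170 = 17689 - 1748365/3282404 = 58060695991/3282404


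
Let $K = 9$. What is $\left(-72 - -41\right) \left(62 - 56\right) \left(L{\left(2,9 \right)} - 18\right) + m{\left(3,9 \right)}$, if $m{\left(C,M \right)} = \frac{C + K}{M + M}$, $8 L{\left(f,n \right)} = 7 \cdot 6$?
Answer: $\frac{14233}{6} \approx 2372.2$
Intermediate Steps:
$L{\left(f,n \right)} = \frac{21}{4}$ ($L{\left(f,n \right)} = \frac{7 \cdot 6}{8} = \frac{1}{8} \cdot 42 = \frac{21}{4}$)
$m{\left(C,M \right)} = \frac{9 + C}{2 M}$ ($m{\left(C,M \right)} = \frac{C + 9}{M + M} = \frac{9 + C}{2 M}$)
$\left(-72 - -41\right) \left(62 - 56\right) \left(L{\left(2,9 \right)} - 18\right) + m{\left(3,9 \right)} = \left(-72 - -41\right) \left(62 - 56\right) \left(\frac{21}{4} - 18\right) + \frac{9 + 3}{2 \cdot 9} = \left(-72 + 41\right) 6 \left(- \frac{51}{4}\right) + \frac{1}{2} \cdot \frac{1}{9} \cdot 12 = \left(-31\right) \left(- \frac{153}{2}\right) + \frac{2}{3} = \frac{4743}{2} + \frac{2}{3} = \frac{14233}{6}$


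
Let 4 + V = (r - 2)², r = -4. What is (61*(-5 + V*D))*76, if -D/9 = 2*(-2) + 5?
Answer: -1358348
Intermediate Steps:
D = -9 (D = -9*(2*(-2) + 5) = -9*(-4 + 5) = -9*1 = -9)
V = 32 (V = -4 + (-4 - 2)² = -4 + (-6)² = -4 + 36 = 32)
(61*(-5 + V*D))*76 = (61*(-5 + 32*(-9)))*76 = (61*(-5 - 288))*76 = (61*(-293))*76 = -17873*76 = -1358348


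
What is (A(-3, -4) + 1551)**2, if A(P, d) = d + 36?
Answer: 2505889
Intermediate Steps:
A(P, d) = 36 + d
(A(-3, -4) + 1551)**2 = ((36 - 4) + 1551)**2 = (32 + 1551)**2 = 1583**2 = 2505889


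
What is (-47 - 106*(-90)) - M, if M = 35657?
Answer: -26164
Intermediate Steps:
(-47 - 106*(-90)) - M = (-47 - 106*(-90)) - 1*35657 = (-47 + 9540) - 35657 = 9493 - 35657 = -26164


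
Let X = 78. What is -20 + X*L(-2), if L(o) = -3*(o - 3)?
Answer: 1150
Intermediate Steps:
L(o) = 9 - 3*o (L(o) = -3*(-3 + o) = 9 - 3*o)
-20 + X*L(-2) = -20 + 78*(9 - 3*(-2)) = -20 + 78*(9 + 6) = -20 + 78*15 = -20 + 1170 = 1150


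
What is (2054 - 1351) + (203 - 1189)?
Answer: -283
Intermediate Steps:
(2054 - 1351) + (203 - 1189) = 703 - 986 = -283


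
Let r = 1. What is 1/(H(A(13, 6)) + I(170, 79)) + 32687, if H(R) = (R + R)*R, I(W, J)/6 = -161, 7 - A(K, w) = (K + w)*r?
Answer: 22161785/678 ≈ 32687.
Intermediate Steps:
A(K, w) = 7 - K - w (A(K, w) = 7 - (K + w) = 7 + (-K - w) = 7 - K - w)
I(W, J) = -966 (I(W, J) = 6*(-161) = -966)
H(R) = 2*R² (H(R) = (2*R)*R = 2*R²)
1/(H(A(13, 6)) + I(170, 79)) + 32687 = 1/(2*(7 - 1*13 - 1*6)² - 966) + 32687 = 1/(2*(7 - 13 - 6)² - 966) + 32687 = 1/(2*(-12)² - 966) + 32687 = 1/(2*144 - 966) + 32687 = 1/(288 - 966) + 32687 = 1/(-678) + 32687 = -1/678 + 32687 = 22161785/678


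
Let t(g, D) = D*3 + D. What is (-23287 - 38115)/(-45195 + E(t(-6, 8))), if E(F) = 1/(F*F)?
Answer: 62875648/46279679 ≈ 1.3586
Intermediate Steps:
t(g, D) = 4*D (t(g, D) = 3*D + D = 4*D)
E(F) = F⁻² (E(F) = 1/(F²) = F⁻²)
(-23287 - 38115)/(-45195 + E(t(-6, 8))) = (-23287 - 38115)/(-45195 + (4*8)⁻²) = -61402/(-45195 + 32⁻²) = -61402/(-45195 + 1/1024) = -61402/(-46279679/1024) = -61402*(-1024/46279679) = 62875648/46279679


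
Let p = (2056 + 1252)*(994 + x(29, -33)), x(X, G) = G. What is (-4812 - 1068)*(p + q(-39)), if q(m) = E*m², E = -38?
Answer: -18352597200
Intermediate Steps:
p = 3178988 (p = (2056 + 1252)*(994 - 33) = 3308*961 = 3178988)
q(m) = -38*m²
(-4812 - 1068)*(p + q(-39)) = (-4812 - 1068)*(3178988 - 38*(-39)²) = -5880*(3178988 - 38*1521) = -5880*(3178988 - 57798) = -5880*3121190 = -18352597200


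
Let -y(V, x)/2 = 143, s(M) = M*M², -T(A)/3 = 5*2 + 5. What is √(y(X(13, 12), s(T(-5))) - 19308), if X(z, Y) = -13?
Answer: I*√19594 ≈ 139.98*I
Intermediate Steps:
T(A) = -45 (T(A) = -3*(5*2 + 5) = -3*(10 + 5) = -3*15 = -45)
s(M) = M³
y(V, x) = -286 (y(V, x) = -2*143 = -286)
√(y(X(13, 12), s(T(-5))) - 19308) = √(-286 - 19308) = √(-19594) = I*√19594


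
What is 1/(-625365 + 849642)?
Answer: 1/224277 ≈ 4.4588e-6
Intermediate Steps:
1/(-625365 + 849642) = 1/224277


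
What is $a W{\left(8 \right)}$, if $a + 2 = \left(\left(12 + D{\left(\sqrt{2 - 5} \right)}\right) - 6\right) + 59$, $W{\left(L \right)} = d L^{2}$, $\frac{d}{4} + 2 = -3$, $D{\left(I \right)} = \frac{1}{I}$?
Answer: $-80640 + \frac{1280 i \sqrt{3}}{3} \approx -80640.0 + 739.01 i$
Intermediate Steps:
$d = -20$ ($d = -8 + 4 \left(-3\right) = -8 - 12 = -20$)
$W{\left(L \right)} = - 20 L^{2}$
$a = 63 - \frac{i \sqrt{3}}{3}$ ($a = -2 + \left(\left(\left(12 + \frac{1}{\sqrt{2 - 5}}\right) - 6\right) + 59\right) = -2 + \left(\left(\left(12 + \frac{1}{\sqrt{-3}}\right) - 6\right) + 59\right) = -2 + \left(\left(\left(12 + \frac{1}{i \sqrt{3}}\right) - 6\right) + 59\right) = -2 + \left(\left(\left(12 - \frac{i \sqrt{3}}{3}\right) - 6\right) + 59\right) = -2 + \left(\left(6 - \frac{i \sqrt{3}}{3}\right) + 59\right) = -2 + \left(65 - \frac{i \sqrt{3}}{3}\right) = 63 - \frac{i \sqrt{3}}{3} \approx 63.0 - 0.57735 i$)
$a W{\left(8 \right)} = \left(63 - \frac{i \sqrt{3}}{3}\right) \left(- 20 \cdot 8^{2}\right) = \left(63 - \frac{i \sqrt{3}}{3}\right) \left(\left(-20\right) 64\right) = \left(63 - \frac{i \sqrt{3}}{3}\right) \left(-1280\right) = -80640 + \frac{1280 i \sqrt{3}}{3}$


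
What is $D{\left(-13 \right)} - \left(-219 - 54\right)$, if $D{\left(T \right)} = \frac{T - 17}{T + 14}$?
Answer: $243$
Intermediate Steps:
$D{\left(T \right)} = \frac{-17 + T}{14 + T}$
$D{\left(-13 \right)} - \left(-219 - 54\right) = \frac{-17 - 13}{14 - 13} - \left(-219 - 54\right) = 1^{-1} \left(-30\right) - -273 = 1 \left(-30\right) + 273 = -30 + 273 = 243$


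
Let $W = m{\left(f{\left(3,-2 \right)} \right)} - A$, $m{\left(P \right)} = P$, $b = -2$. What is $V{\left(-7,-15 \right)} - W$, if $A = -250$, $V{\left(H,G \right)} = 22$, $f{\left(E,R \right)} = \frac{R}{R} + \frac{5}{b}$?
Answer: $- \frac{453}{2} \approx -226.5$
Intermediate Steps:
$f{\left(E,R \right)} = - \frac{3}{2}$ ($f{\left(E,R \right)} = \frac{R}{R} + \frac{5}{-2} = 1 + 5 \left(- \frac{1}{2}\right) = 1 - \frac{5}{2} = - \frac{3}{2}$)
$W = \frac{497}{2}$ ($W = - \frac{3}{2} - -250 = - \frac{3}{2} + 250 = \frac{497}{2} \approx 248.5$)
$V{\left(-7,-15 \right)} - W = 22 - \frac{497}{2} = - \frac{453}{2}$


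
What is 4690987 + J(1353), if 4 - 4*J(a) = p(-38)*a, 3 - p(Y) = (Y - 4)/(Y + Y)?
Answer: 712904347/152 ≈ 4.6902e+6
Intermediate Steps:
p(Y) = 3 - (-4 + Y)/(2*Y) (p(Y) = 3 - (Y - 4)/(Y + Y) = 3 - (-4 + Y)/(2*Y))
J(a) = 1 - 93*a/152 (J(a) = 1 - (5/2 + 2/(-38))*a/4 = 1 - (5/2 + 2*(-1/38))*a/4 = 1 - (5/2 - 1/19)*a/4 = 1 - 93*a/152)
4690987 + J(1353) = 4690987 + (1 - 93/152*1353) = 4690987 + (1 - 125829/152) = 4690987 - 125677/152 = 712904347/152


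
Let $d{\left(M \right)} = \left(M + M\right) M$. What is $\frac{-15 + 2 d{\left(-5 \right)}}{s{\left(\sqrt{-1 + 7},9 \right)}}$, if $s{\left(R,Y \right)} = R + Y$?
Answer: $\frac{51}{5} - \frac{17 \sqrt{6}}{15} \approx 7.4239$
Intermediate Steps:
$d{\left(M \right)} = 2 M^{2}$ ($d{\left(M \right)} = 2 M M = 2 M^{2}$)
$\frac{-15 + 2 d{\left(-5 \right)}}{s{\left(\sqrt{-1 + 7},9 \right)}} = \frac{-15 + 2 \cdot 2 \left(-5\right)^{2}}{\sqrt{-1 + 7} + 9} = \frac{-15 + 2 \cdot 2 \cdot 25}{\sqrt{6} + 9} = \frac{-15 + 2 \cdot 50}{9 + \sqrt{6}} = \frac{-15 + 100}{9 + \sqrt{6}} = \frac{85}{9 + \sqrt{6}}$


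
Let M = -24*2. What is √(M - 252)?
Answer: 10*I*√3 ≈ 17.32*I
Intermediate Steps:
M = -48
√(M - 252) = √(-48 - 252) = √(-300) = 10*I*√3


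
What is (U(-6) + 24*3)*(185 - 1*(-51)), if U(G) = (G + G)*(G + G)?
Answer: 50976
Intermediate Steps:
U(G) = 4*G² (U(G) = (2*G)*(2*G) = 4*G²)
(U(-6) + 24*3)*(185 - 1*(-51)) = (4*(-6)² + 24*3)*(185 - 1*(-51)) = (4*36 + 72)*(185 + 51) = (144 + 72)*236 = 216*236 = 50976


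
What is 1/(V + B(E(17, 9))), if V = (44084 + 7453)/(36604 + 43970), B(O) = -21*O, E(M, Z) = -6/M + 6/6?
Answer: -456586/5912155 ≈ -0.077228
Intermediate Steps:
E(M, Z) = 1 - 6/M (E(M, Z) = -6/M + 6*(1/6) = -6/M + 1 = 1 - 6/M)
V = 17179/26858 (V = 51537/80574 = 51537*(1/80574) = 17179/26858 ≈ 0.63962)
1/(V + B(E(17, 9))) = 1/(17179/26858 - 21*(-6 + 17)/17) = 1/(17179/26858 - 21*11/17) = 1/(17179/26858 - 231/17) = 1/(-5912155/456586) = -456586/5912155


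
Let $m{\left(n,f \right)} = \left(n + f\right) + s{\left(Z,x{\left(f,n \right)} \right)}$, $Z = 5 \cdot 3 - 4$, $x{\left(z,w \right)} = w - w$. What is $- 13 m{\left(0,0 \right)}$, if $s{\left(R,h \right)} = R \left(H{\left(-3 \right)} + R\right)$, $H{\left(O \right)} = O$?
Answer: $-1144$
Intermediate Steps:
$x{\left(z,w \right)} = 0$
$Z = 11$ ($Z = 15 - 4 = 11$)
$s{\left(R,h \right)} = R \left(-3 + R\right)$
$m{\left(n,f \right)} = 88 + f + n$ ($m{\left(n,f \right)} = \left(n + f\right) + 11 \left(-3 + 11\right) = \left(f + n\right) + 11 \cdot 8 = \left(f + n\right) + 88 = 88 + f + n$)
$- 13 m{\left(0,0 \right)} = - 13 \left(88 + 0 + 0\right) = \left(-13\right) 88 = -1144$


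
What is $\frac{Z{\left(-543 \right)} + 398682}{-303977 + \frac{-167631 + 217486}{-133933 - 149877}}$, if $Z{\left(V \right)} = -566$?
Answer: $- \frac{22597860392}{17254352445} \approx -1.3097$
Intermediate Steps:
$\frac{Z{\left(-543 \right)} + 398682}{-303977 + \frac{-167631 + 217486}{-133933 - 149877}} = \frac{-566 + 398682}{-303977 + \frac{-167631 + 217486}{-133933 - 149877}} = \frac{398116}{-303977 + \frac{49855}{-283810}} = \frac{398116}{-303977 + 49855 \left(- \frac{1}{283810}\right)} = \frac{398116}{-303977 - \frac{9971}{56762}} = \frac{398116}{- \frac{17254352445}{56762}} = 398116 \left(- \frac{56762}{17254352445}\right) = - \frac{22597860392}{17254352445}$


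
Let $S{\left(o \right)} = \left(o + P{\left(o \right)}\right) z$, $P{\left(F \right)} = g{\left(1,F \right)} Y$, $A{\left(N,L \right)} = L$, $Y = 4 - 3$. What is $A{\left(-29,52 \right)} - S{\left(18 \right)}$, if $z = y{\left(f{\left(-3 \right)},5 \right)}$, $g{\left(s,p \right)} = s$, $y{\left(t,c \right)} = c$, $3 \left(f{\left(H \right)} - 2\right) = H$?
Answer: $-43$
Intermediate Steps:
$Y = 1$ ($Y = 4 - 3 = 1$)
$f{\left(H \right)} = 2 + \frac{H}{3}$
$z = 5$
$P{\left(F \right)} = 1$ ($P{\left(F \right)} = 1 \cdot 1 = 1$)
$S{\left(o \right)} = 5 + 5 o$ ($S{\left(o \right)} = \left(o + 1\right) 5 = \left(1 + o\right) 5 = 5 + 5 o$)
$A{\left(-29,52 \right)} - S{\left(18 \right)} = 52 - \left(5 + 5 \cdot 18\right) = 52 - \left(5 + 90\right) = 52 - 95 = -43$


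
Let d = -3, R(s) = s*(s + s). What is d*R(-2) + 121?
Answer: 97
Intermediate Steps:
R(s) = 2*s² (R(s) = s*(2*s) = 2*s²)
d*R(-2) + 121 = -6*(-2)² + 121 = -6*4 + 121 = -3*8 + 121 = -24 + 121 = 97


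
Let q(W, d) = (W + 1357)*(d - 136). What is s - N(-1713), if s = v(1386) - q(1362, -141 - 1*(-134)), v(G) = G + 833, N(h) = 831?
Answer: 390205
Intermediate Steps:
q(W, d) = (-136 + d)*(1357 + W) (q(W, d) = (1357 + W)*(-136 + d) = (-136 + d)*(1357 + W))
v(G) = 833 + G
s = 391036 (s = (833 + 1386) - (-184552 - 136*1362 + 1357*(-141 - 1*(-134)) + 1362*(-141 - 1*(-134))) = 2219 - (-184552 - 185232 + 1357*(-141 + 134) + 1362*(-141 + 134)) = 2219 - (-184552 - 185232 + 1357*(-7) + 1362*(-7)) = 2219 - (-184552 - 185232 - 9499 - 9534) = 2219 - 1*(-388817) = 2219 + 388817 = 391036)
s - N(-1713) = 391036 - 1*831 = 391036 - 831 = 390205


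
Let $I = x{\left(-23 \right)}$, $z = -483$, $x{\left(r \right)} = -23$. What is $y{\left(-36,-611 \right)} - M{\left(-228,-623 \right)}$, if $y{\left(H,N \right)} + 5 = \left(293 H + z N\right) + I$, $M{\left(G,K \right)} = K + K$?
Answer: $285783$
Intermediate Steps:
$I = -23$
$M{\left(G,K \right)} = 2 K$
$y{\left(H,N \right)} = -28 - 483 N + 293 H$ ($y{\left(H,N \right)} = -5 - \left(23 - 293 H + 483 N\right) = -28 - 483 N + 293 H$)
$y{\left(-36,-611 \right)} - M{\left(-228,-623 \right)} = \left(-28 - -295113 + 293 \left(-36\right)\right) - 2 \left(-623\right) = \left(-28 + 295113 - 10548\right) - -1246 = 284537 + 1246 = 285783$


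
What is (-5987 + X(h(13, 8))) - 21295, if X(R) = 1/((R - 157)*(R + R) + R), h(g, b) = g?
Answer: -101789143/3731 ≈ -27282.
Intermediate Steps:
X(R) = 1/(R + 2*R*(-157 + R)) (X(R) = 1/((-157 + R)*(2*R) + R) = 1/(2*R*(-157 + R) + R) = 1/(R + 2*R*(-157 + R)))
(-5987 + X(h(13, 8))) - 21295 = (-5987 + 1/(13*(-313 + 2*13))) - 21295 = (-5987 + 1/(13*(-313 + 26))) - 21295 = (-5987 + (1/13)/(-287)) - 21295 = (-5987 + (1/13)*(-1/287)) - 21295 = (-5987 - 1/3731) - 21295 = -22337498/3731 - 21295 = -101789143/3731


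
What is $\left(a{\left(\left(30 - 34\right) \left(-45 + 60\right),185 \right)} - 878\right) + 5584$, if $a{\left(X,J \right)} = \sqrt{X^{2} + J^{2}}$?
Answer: $4706 + 5 \sqrt{1513} \approx 4900.5$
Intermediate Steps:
$a{\left(X,J \right)} = \sqrt{J^{2} + X^{2}}$
$\left(a{\left(\left(30 - 34\right) \left(-45 + 60\right),185 \right)} - 878\right) + 5584 = \left(\sqrt{185^{2} + \left(\left(30 - 34\right) \left(-45 + 60\right)\right)^{2}} - 878\right) + 5584 = \left(\sqrt{34225 + \left(\left(-4\right) 15\right)^{2}} - 878\right) + 5584 = \left(\sqrt{34225 + \left(-60\right)^{2}} - 878\right) + 5584 = \left(\sqrt{34225 + 3600} - 878\right) + 5584 = \left(\sqrt{37825} - 878\right) + 5584 = \left(5 \sqrt{1513} - 878\right) + 5584 = \left(-878 + 5 \sqrt{1513}\right) + 5584 = 4706 + 5 \sqrt{1513}$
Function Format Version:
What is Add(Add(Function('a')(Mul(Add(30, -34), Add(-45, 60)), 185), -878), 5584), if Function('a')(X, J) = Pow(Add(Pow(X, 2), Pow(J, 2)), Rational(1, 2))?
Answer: Add(4706, Mul(5, Pow(1513, Rational(1, 2)))) ≈ 4900.5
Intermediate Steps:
Function('a')(X, J) = Pow(Add(Pow(J, 2), Pow(X, 2)), Rational(1, 2))
Add(Add(Function('a')(Mul(Add(30, -34), Add(-45, 60)), 185), -878), 5584) = Add(Add(Pow(Add(Pow(185, 2), Pow(Mul(Add(30, -34), Add(-45, 60)), 2)), Rational(1, 2)), -878), 5584) = Add(Add(Pow(Add(34225, Pow(Mul(-4, 15), 2)), Rational(1, 2)), -878), 5584) = Add(Add(Pow(Add(34225, Pow(-60, 2)), Rational(1, 2)), -878), 5584) = Add(Add(Pow(Add(34225, 3600), Rational(1, 2)), -878), 5584) = Add(Add(Pow(37825, Rational(1, 2)), -878), 5584) = Add(Add(Mul(5, Pow(1513, Rational(1, 2))), -878), 5584) = Add(Add(-878, Mul(5, Pow(1513, Rational(1, 2)))), 5584) = Add(4706, Mul(5, Pow(1513, Rational(1, 2))))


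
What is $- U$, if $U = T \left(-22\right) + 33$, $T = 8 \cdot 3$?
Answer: $495$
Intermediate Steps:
$T = 24$
$U = -495$ ($U = 24 \left(-22\right) + 33 = -528 + 33 = -495$)
$- U = \left(-1\right) \left(-495\right) = 495$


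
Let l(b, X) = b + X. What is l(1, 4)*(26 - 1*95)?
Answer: -345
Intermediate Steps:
l(b, X) = X + b
l(1, 4)*(26 - 1*95) = (4 + 1)*(26 - 1*95) = 5*(26 - 95) = 5*(-69) = -345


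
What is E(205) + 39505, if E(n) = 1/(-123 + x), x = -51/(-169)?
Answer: 819175511/20736 ≈ 39505.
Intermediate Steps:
x = 51/169 (x = -51*(-1/169) = 51/169 ≈ 0.30177)
E(n) = -169/20736 (E(n) = 1/(-123 + 51/169) = 1/(-20736/169) = -169/20736)
E(205) + 39505 = -169/20736 + 39505 = 819175511/20736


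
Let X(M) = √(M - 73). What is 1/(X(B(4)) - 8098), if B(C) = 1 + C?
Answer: -4049/32788836 - I*√17/32788836 ≈ -0.00012349 - 1.2575e-7*I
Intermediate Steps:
X(M) = √(-73 + M)
1/(X(B(4)) - 8098) = 1/(√(-73 + (1 + 4)) - 8098) = 1/(√(-73 + 5) - 8098) = 1/(√(-68) - 8098) = 1/(2*I*√17 - 8098) = 1/(-8098 + 2*I*√17)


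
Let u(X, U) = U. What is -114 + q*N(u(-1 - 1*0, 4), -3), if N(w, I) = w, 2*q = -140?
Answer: -394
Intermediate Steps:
q = -70 (q = (½)*(-140) = -70)
-114 + q*N(u(-1 - 1*0, 4), -3) = -114 - 70*4 = -114 - 280 = -394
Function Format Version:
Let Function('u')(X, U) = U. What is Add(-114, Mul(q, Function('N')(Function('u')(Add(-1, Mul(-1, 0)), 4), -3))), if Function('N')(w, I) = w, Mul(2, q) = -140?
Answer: -394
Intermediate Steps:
q = -70 (q = Mul(Rational(1, 2), -140) = -70)
Add(-114, Mul(q, Function('N')(Function('u')(Add(-1, Mul(-1, 0)), 4), -3))) = Add(-114, Mul(-70, 4)) = Add(-114, -280) = -394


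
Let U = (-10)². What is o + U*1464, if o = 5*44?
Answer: 146620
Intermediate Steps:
o = 220
U = 100
o + U*1464 = 220 + 100*1464 = 220 + 146400 = 146620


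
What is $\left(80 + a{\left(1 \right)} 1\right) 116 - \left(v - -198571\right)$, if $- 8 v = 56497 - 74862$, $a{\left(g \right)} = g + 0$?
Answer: $- \frac{1531765}{8} \approx -1.9147 \cdot 10^{5}$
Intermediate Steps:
$a{\left(g \right)} = g$
$v = \frac{18365}{8}$ ($v = - \frac{56497 - 74862}{8} = \left(- \frac{1}{8}\right) \left(-18365\right) = \frac{18365}{8} \approx 2295.6$)
$\left(80 + a{\left(1 \right)} 1\right) 116 - \left(v - -198571\right) = \left(80 + 1 \cdot 1\right) 116 - \left(\frac{18365}{8} - -198571\right) = \left(80 + 1\right) 116 - \left(\frac{18365}{8} + 198571\right) = 81 \cdot 116 - \frac{1606933}{8} = 9396 - \frac{1606933}{8} = - \frac{1531765}{8}$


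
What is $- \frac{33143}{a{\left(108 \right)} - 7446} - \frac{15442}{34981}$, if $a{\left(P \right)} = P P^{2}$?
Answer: $- \frac{20496866855}{43805516946} \approx -0.46791$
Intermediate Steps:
$a{\left(P \right)} = P^{3}$
$- \frac{33143}{a{\left(108 \right)} - 7446} - \frac{15442}{34981} = - \frac{33143}{108^{3} - 7446} - \frac{15442}{34981} = - \frac{33143}{1259712 - 7446} - \frac{15442}{34981} = - \frac{33143}{1252266} - \frac{15442}{34981} = - \frac{20496866855}{43805516946}$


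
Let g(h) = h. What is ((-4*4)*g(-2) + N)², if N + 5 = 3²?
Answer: 1296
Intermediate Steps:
N = 4 (N = -5 + 3² = -5 + 9 = 4)
((-4*4)*g(-2) + N)² = (-4*4*(-2) + 4)² = (-16*(-2) + 4)² = (32 + 4)² = 36² = 1296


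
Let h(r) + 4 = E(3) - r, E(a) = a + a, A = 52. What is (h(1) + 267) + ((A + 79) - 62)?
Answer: 337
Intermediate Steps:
E(a) = 2*a
h(r) = 2 - r (h(r) = -4 + (2*3 - r) = -4 + (6 - r) = 2 - r)
(h(1) + 267) + ((A + 79) - 62) = ((2 - 1*1) + 267) + ((52 + 79) - 62) = ((2 - 1) + 267) + (131 - 62) = (1 + 267) + 69 = 268 + 69 = 337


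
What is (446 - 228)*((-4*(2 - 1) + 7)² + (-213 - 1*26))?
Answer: -50140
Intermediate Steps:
(446 - 228)*((-4*(2 - 1) + 7)² + (-213 - 1*26)) = 218*((-4*1 + 7)² + (-213 - 26)) = 218*((-4 + 7)² - 239) = 218*(3² - 239) = 218*(9 - 239) = 218*(-230) = -50140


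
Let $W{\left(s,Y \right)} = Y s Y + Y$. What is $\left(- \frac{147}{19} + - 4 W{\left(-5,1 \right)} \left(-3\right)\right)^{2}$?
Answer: $\frac{1121481}{361} \approx 3106.6$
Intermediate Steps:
$W{\left(s,Y \right)} = Y + s Y^{2}$ ($W{\left(s,Y \right)} = s Y^{2} + Y = Y + s Y^{2}$)
$\left(- \frac{147}{19} + - 4 W{\left(-5,1 \right)} \left(-3\right)\right)^{2} = \left(- \frac{147}{19} + - 4 \cdot 1 \left(1 + 1 \left(-5\right)\right) \left(-3\right)\right)^{2} = \left(\left(-147\right) \frac{1}{19} + - 4 \cdot 1 \left(1 - 5\right) \left(-3\right)\right)^{2} = \left(- \frac{147}{19} + - 4 \cdot 1 \left(-4\right) \left(-3\right)\right)^{2} = \left(- \frac{147}{19} + \left(-4\right) \left(-4\right) \left(-3\right)\right)^{2} = \left(- \frac{147}{19} + 16 \left(-3\right)\right)^{2} = \left(- \frac{147}{19} - 48\right)^{2} = \left(- \frac{1059}{19}\right)^{2} = \frac{1121481}{361}$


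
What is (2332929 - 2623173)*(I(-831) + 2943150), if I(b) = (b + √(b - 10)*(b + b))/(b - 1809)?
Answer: -187930978391397/220 - 582882513*I/110 ≈ -8.5423e+11 - 5.2989e+6*I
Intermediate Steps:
I(b) = (b + 2*b*√(-10 + b))/(-1809 + b) (I(b) = (b + √(-10 + b)*(2*b))/(-1809 + b) = (b + 2*b*√(-10 + b))/(-1809 + b))
(2332929 - 2623173)*(I(-831) + 2943150) = (2332929 - 2623173)*(-831*(1 + 2*√(-10 - 831))/(-1809 - 831) + 2943150) = -290244*(-831*(1 + 2*√(-841))/(-2640) + 2943150) = -290244*(-831*(-1/2640)*(1 + 2*(29*I)) + 2943150) = -290244*(-831*(-1/2640)*(1 + 58*I) + 2943150) = -290244*((277/880 + 8033*I/440) + 2943150) = -290244*(2589972277/880 + 8033*I/440) = -187930978391397/220 - 582882513*I/110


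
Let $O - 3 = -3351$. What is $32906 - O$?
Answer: $36254$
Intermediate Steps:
$O = -3348$ ($O = 3 - 3351 = -3348$)
$32906 - O = 32906 - -3348 = 32906 + 3348 = 36254$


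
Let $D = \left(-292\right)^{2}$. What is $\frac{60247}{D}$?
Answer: $\frac{60247}{85264} \approx 0.70659$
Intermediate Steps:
$D = 85264$
$\frac{60247}{D} = \frac{60247}{85264}$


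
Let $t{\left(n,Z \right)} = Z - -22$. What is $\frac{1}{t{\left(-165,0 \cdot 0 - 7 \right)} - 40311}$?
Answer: $- \frac{1}{40296} \approx -2.4816 \cdot 10^{-5}$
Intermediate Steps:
$t{\left(n,Z \right)} = 22 + Z$ ($t{\left(n,Z \right)} = Z + 22 = 22 + Z$)
$\frac{1}{t{\left(-165,0 \cdot 0 - 7 \right)} - 40311} = \frac{1}{\left(22 + \left(0 \cdot 0 - 7\right)\right) - 40311} = \frac{1}{\left(22 + \left(0 - 7\right)\right) - 40311} = \frac{1}{\left(22 - 7\right) - 40311} = \frac{1}{15 - 40311} = \frac{1}{-40296} = - \frac{1}{40296}$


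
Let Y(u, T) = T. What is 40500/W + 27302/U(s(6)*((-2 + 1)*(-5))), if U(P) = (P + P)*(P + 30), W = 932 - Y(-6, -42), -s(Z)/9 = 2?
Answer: 115998037/2629800 ≈ 44.109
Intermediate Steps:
s(Z) = -18 (s(Z) = -9*2 = -18)
W = 974 (W = 932 - 1*(-42) = 932 + 42 = 974)
U(P) = 2*P*(30 + P) (U(P) = (2*P)*(30 + P) = 2*P*(30 + P))
40500/W + 27302/U(s(6)*((-2 + 1)*(-5))) = 40500/974 + 27302/((2*(-18*(-2 + 1)*(-5))*(30 - 18*(-2 + 1)*(-5)))) = 40500*(1/974) + 27302/((2*(-(-18)*(-5))*(30 - (-18)*(-5)))) = 20250/487 + 27302/((2*(-18*5)*(30 - 18*5))) = 20250/487 + 27302/((2*(-90)*(30 - 90))) = 20250/487 + 27302/((2*(-90)*(-60))) = 20250/487 + 27302/10800 = 20250/487 + 27302*(1/10800) = 20250/487 + 13651/5400 = 115998037/2629800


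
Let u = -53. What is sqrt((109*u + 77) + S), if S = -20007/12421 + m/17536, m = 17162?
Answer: 5*I*sqrt(42258807221375635)/13613416 ≈ 75.503*I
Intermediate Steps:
S = -68836775/108907328 (S = -20007/12421 + 17162/17536 = -20007*1/12421 + 17162*(1/17536) = -20007/12421 + 8581/8768 = -68836775/108907328 ≈ -0.63207)
sqrt((109*u + 77) + S) = sqrt((109*(-53) + 77) - 68836775/108907328) = sqrt((-5777 + 77) - 68836775/108907328) = sqrt(-5700 - 68836775/108907328) = sqrt(-620840606375/108907328) = 5*I*sqrt(42258807221375635)/13613416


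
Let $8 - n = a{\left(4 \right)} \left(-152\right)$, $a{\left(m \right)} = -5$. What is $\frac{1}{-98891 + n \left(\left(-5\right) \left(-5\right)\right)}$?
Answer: $- \frac{1}{117691} \approx -8.4968 \cdot 10^{-6}$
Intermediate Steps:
$n = -752$ ($n = 8 - \left(-5\right) \left(-152\right) = 8 - 760 = -752$)
$\frac{1}{-98891 + n \left(\left(-5\right) \left(-5\right)\right)} = \frac{1}{-98891 - 752 \left(\left(-5\right) \left(-5\right)\right)} = \frac{1}{-98891 - 18800} = \frac{1}{-117691} = - \frac{1}{117691}$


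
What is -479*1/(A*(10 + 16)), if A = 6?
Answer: -479/156 ≈ -3.0705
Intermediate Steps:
-479*1/(A*(10 + 16)) = -479*1/(6*(10 + 16)) = -479/(26*6) = -479/156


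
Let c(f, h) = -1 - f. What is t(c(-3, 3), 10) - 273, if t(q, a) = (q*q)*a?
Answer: -233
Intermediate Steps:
t(q, a) = a*q**2 (t(q, a) = q**2*a = a*q**2)
t(c(-3, 3), 10) - 273 = 10*(-1 - 1*(-3))**2 - 273 = 10*(-1 + 3)**2 - 273 = 10*2**2 - 273 = 10*4 - 273 = 40 - 273 = -233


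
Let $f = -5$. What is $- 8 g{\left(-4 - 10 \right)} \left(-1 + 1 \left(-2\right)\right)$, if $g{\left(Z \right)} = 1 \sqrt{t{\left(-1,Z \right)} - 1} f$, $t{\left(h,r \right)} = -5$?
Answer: $- 120 i \sqrt{6} \approx - 293.94 i$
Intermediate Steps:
$g{\left(Z \right)} = - 5 i \sqrt{6}$ ($g{\left(Z \right)} = 1 \sqrt{-5 - 1} \left(-5\right) = 1 \sqrt{-6} \left(-5\right) = 1 i \sqrt{6} \left(-5\right) = i \sqrt{6} \left(-5\right) = - 5 i \sqrt{6}$)
$- 8 g{\left(-4 - 10 \right)} \left(-1 + 1 \left(-2\right)\right) = - 8 \left(- 5 i \sqrt{6}\right) \left(-1 + 1 \left(-2\right)\right) = 40 i \sqrt{6} \left(-1 - 2\right) = 40 i \sqrt{6} \left(-3\right) = - 120 i \sqrt{6}$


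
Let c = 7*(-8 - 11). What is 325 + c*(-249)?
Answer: 33442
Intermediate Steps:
c = -133 (c = 7*(-19) = -133)
325 + c*(-249) = 325 - 133*(-249) = 325 + 33117 = 33442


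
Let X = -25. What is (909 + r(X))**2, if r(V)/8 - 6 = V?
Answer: 573049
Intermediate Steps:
r(V) = 48 + 8*V
(909 + r(X))**2 = (909 + (48 + 8*(-25)))**2 = (909 + (48 - 200))**2 = (909 - 152)**2 = 757**2 = 573049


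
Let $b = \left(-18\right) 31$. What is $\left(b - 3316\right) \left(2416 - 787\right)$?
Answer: $-6310746$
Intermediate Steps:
$b = -558$
$\left(b - 3316\right) \left(2416 - 787\right) = \left(-558 - 3316\right) \left(2416 - 787\right) = \left(-3874\right) 1629 = -6310746$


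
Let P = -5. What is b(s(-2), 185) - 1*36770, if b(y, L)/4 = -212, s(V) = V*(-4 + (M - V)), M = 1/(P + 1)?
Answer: -37618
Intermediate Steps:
M = -¼ (M = 1/(-5 + 1) = 1/(-4) = -¼ ≈ -0.25000)
s(V) = V*(-17/4 - V) (s(V) = V*(-4 + (-¼ - V)) = V*(-17/4 - V))
b(y, L) = -848 (b(y, L) = 4*(-212) = -848)
b(s(-2), 185) - 1*36770 = -848 - 1*36770 = -848 - 36770 = -37618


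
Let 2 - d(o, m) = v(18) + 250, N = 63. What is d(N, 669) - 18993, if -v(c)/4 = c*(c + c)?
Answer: -16649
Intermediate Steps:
v(c) = -8*c² (v(c) = -4*c*(c + c) = -4*c*2*c = -8*c²)
d(o, m) = 2344 (d(o, m) = 2 - (-8*18² + 250) = 2 - (-8*324 + 250) = 2 - (-2592 + 250) = 2 - 1*(-2342) = 2 + 2342 = 2344)
d(N, 669) - 18993 = 2344 - 18993 = -16649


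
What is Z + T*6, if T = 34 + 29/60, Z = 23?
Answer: 2299/10 ≈ 229.90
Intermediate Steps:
T = 2069/60 (T = 34 + 29*(1/60) = 34 + 29/60 = 2069/60 ≈ 34.483)
Z + T*6 = 23 + (2069/60)*6 = 23 + 2069/10 = 2299/10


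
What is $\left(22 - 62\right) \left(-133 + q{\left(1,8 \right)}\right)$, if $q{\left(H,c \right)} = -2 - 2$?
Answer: $5480$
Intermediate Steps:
$q{\left(H,c \right)} = -4$ ($q{\left(H,c \right)} = -2 - 2 = -4$)
$\left(22 - 62\right) \left(-133 + q{\left(1,8 \right)}\right) = \left(22 - 62\right) \left(-133 - 4\right) = \left(-40\right) \left(-137\right) = 5480$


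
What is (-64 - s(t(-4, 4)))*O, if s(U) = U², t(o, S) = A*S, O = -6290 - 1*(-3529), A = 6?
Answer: 1767040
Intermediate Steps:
O = -2761 (O = -6290 + 3529 = -2761)
t(o, S) = 6*S
(-64 - s(t(-4, 4)))*O = (-64 - (6*4)²)*(-2761) = (-64 - 1*24²)*(-2761) = (-64 - 1*576)*(-2761) = (-64 - 576)*(-2761) = -640*(-2761) = 1767040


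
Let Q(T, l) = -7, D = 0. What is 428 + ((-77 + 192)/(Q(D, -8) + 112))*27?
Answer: 3203/7 ≈ 457.57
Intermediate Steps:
428 + ((-77 + 192)/(Q(D, -8) + 112))*27 = 428 + ((-77 + 192)/(-7 + 112))*27 = 428 + (115/105)*27 = 428 + (115*(1/105))*27 = 428 + (23/21)*27 = 428 + 207/7 = 3203/7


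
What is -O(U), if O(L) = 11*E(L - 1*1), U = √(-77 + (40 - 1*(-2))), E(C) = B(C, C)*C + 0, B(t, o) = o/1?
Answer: 374 + 22*I*√35 ≈ 374.0 + 130.15*I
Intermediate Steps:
B(t, o) = o (B(t, o) = o*1 = o)
E(C) = C² (E(C) = C*C + 0 = C² + 0 = C²)
U = I*√35 (U = √(-77 + (40 + 2)) = √(-77 + 42) = √(-35) = I*√35 ≈ 5.9161*I)
O(L) = 11*(-1 + L)² (O(L) = 11*(L - 1*1)² = 11*(L - 1)² = 11*(-1 + L)²)
-O(U) = -11*(-1 + I*√35)²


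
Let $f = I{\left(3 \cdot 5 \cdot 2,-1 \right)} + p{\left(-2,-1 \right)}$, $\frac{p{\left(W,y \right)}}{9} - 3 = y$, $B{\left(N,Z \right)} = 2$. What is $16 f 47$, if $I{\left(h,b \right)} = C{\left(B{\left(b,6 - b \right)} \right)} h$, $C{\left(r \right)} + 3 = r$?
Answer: $-9024$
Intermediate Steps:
$C{\left(r \right)} = -3 + r$
$p{\left(W,y \right)} = 27 + 9 y$
$I{\left(h,b \right)} = - h$ ($I{\left(h,b \right)} = \left(-3 + 2\right) h = - h$)
$f = -12$ ($f = - 3 \cdot 5 \cdot 2 + \left(27 + 9 \left(-1\right)\right) = - 15 \cdot 2 + \left(27 - 9\right) = \left(-1\right) 30 + 18 = -30 + 18 = -12$)
$16 f 47 = 16 \left(-12\right) 47 = \left(-192\right) 47 = -9024$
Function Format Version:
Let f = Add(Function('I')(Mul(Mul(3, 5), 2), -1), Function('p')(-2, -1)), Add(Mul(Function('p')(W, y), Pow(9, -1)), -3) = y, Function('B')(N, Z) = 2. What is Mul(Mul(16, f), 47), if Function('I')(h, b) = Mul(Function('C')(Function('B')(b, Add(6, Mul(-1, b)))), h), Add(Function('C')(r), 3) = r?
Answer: -9024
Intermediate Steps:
Function('C')(r) = Add(-3, r)
Function('p')(W, y) = Add(27, Mul(9, y))
Function('I')(h, b) = Mul(-1, h) (Function('I')(h, b) = Mul(Add(-3, 2), h) = Mul(-1, h))
f = -12 (f = Add(Mul(-1, Mul(Mul(3, 5), 2)), Add(27, Mul(9, -1))) = Add(Mul(-1, Mul(15, 2)), Add(27, -9)) = Add(Mul(-1, 30), 18) = Add(-30, 18) = -12)
Mul(Mul(16, f), 47) = Mul(Mul(16, -12), 47) = Mul(-192, 47) = -9024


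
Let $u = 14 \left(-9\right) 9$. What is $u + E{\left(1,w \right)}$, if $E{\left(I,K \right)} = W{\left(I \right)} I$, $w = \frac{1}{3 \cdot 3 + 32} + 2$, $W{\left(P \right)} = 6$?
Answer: $-1128$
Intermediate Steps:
$u = -1134$ ($u = \left(-126\right) 9 = -1134$)
$w = \frac{83}{41}$ ($w = \frac{1}{9 + 32} + 2 = \frac{1}{41} + 2 = \frac{83}{41} \approx 2.0244$)
$E{\left(I,K \right)} = 6 I$
$u + E{\left(1,w \right)} = -1134 + 6 \cdot 1 = -1134 + 6 = -1128$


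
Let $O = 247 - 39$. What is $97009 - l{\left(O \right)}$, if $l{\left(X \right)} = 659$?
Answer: $96350$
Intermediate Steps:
$O = 208$ ($O = 247 - 39 = 208$)
$97009 - l{\left(O \right)} = 97009 - 659 = 96350$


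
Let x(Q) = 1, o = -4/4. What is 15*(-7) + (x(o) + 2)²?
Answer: -96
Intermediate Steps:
o = -1 (o = -4*¼ = -1)
15*(-7) + (x(o) + 2)² = 15*(-7) + (1 + 2)² = -105 + 3² = -105 + 9 = -96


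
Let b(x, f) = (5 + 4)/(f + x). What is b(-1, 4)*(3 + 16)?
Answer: 57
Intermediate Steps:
b(x, f) = 9/(f + x)
b(-1, 4)*(3 + 16) = (9/(4 - 1))*(3 + 16) = (9/3)*19 = (9*(1/3))*19 = 3*19 = 57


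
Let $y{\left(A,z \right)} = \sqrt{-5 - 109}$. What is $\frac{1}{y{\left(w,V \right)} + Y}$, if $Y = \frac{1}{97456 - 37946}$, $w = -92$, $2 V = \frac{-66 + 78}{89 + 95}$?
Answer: $\frac{59510}{403724171401} - \frac{3541440100 i \sqrt{114}}{403724171401} \approx 1.474 \cdot 10^{-7} - 0.093659 i$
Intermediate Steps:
$V = \frac{3}{92}$ ($V = \frac{\left(-66 + 78\right) \frac{1}{89 + 95}}{2} = \frac{12 \cdot \frac{1}{184}}{2} = \frac{1}{2} \cdot \frac{3}{46} = \frac{3}{92} \approx 0.032609$)
$Y = \frac{1}{59510} \approx 1.6804 \cdot 10^{-5}$
$y{\left(A,z \right)} = i \sqrt{114}$ ($y{\left(A,z \right)} = \sqrt{-114} = i \sqrt{114}$)
$\frac{1}{y{\left(w,V \right)} + Y} = \frac{1}{i \sqrt{114} + \frac{1}{59510}} = \frac{1}{\frac{1}{59510} + i \sqrt{114}}$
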